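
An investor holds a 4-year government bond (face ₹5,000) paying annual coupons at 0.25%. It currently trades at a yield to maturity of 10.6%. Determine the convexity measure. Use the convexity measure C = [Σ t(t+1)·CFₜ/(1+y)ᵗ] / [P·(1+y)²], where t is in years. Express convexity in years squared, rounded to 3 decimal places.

With y = 0.106:
  t   CF        PV=CF/(1+0.106)^t    t·PV        t(t+1)·PV
  1        12.50        11.3020        11.3020          22.6040
  2        12.50        10.2188        20.4376          61.3128
  3        12.50         9.2394        27.7183         110.8730
  4     5,012.50     3,349.9157    13,399.6628      66,998.3139
  Σ                  3,380.6759    13,459.1206      67,193.1037
P = 3,380.6759.
Convexity = Σ t(t+1)·PV / [P·(1+y)²] = 67,193.1037 / (3,380.6759 × 1.223236) = 16.24841.

16.248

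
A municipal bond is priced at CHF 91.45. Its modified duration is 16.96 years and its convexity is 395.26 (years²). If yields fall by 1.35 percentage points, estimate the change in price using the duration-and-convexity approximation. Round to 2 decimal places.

Duration effect: -D_mod·Δy = -16.96 × (-0.0135) = +0.228960
Convexity effect: ½·C·(Δy)² = 0.5 × 395.26 × (-0.0135)² = +0.0360180675
ΔP/P ≈ +0.228960 + 0.0360180675 = +0.2649780675
ΔP ≈ 91.45 × (+0.2649780675) = +24.232244272875.

+CHF 24.23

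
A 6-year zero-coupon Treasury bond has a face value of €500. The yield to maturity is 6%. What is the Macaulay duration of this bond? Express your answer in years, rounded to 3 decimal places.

A zero-coupon bond has a single cash flow at maturity, so its Macaulay duration equals its maturity: 6 years.

6.000 years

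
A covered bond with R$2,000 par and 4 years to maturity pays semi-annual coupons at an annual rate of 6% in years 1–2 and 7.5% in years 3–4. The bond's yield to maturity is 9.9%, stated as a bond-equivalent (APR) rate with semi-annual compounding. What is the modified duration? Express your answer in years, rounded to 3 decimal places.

Periodic yield y = 0.0495. First find Macaulay duration:
  t   CF        PV=CF/(1+0.0495)^t    t·PV
  1        60.00        57.1701        57.1701
  2        60.00        54.4736       108.9473
  3        60.00        51.9044       155.7131
  4        60.00        49.4563       197.8251
  5        75.00        58.9046       294.5229
  6        75.00        56.1263       336.7579
  7        75.00        53.4791       374.3538
  8     2,075.00     1,409.8034    11,278.4273
  Σ                  1,791.3178    12,803.7175
P = 1,791.3178; Macaulay duration = 12,803.7175 / 1,791.3178 = 7.14765 half-year periods = 3.57383 years.
Modified duration = D_Mac / (1 + y) = 3.57383 / 1.0495 = 3.40527 years.

3.405 years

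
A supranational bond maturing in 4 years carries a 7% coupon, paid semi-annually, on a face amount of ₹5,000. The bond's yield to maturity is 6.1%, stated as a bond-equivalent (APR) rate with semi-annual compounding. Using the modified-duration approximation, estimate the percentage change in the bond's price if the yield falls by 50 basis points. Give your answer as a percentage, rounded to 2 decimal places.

+1.73%

Periodic yield y = 0.0305. Modified duration first:
  t   CF        PV=CF/(1+0.0305)^t    t·PV
  1       175.00       169.8205       169.8205
  2       175.00       164.7943       329.5885
  3       175.00       159.9168       479.7504
  4       175.00       155.1837       620.7347
  5       175.00       150.5907       752.9534
  6       175.00       146.1336       876.8016
  7       175.00       141.8084       992.6591
  8     5,175.00     4,069.3626    32,554.9005
  Σ                  5,157.6105    36,777.2086
P = 5,157.6105; D_Mac = 7.13067 half-year periods = 3.56533 yrs; D_mod = 3.56533/(1+0.0305) = 3.45981 yrs.
ΔP/P ≈ -D_mod · Δy = -3.45981 × (-0.005) = +0.017299 = +1.7299%.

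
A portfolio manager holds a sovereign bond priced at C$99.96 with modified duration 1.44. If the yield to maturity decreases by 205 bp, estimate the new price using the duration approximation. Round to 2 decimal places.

Duration approximation: ΔP/P ≈ -D_mod · Δy = -1.44 × (-0.0205) = +0.029520.
New price ≈ 99.96 × (1 + 0.029520) = 102.9108192.

C$102.91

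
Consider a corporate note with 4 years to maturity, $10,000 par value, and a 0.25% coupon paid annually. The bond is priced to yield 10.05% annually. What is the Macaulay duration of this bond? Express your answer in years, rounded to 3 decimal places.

3.981 years

Periodic yield y = 0.1005. Discount each cash flow and weight by its year:
  t   CF        PV=CF/(1+0.1005)^t    t·PV
  1        25.00        22.7169        22.7169
  2        25.00        20.6424        41.2848
  3        25.00        18.7573        56.2718
  4    10,025.00     6,834.7746    27,339.0982
  Σ                  6,896.8912    27,459.3718
Price P = Σ PV = 6,896.8912.
Macaulay duration = Σ(t·PV) / P = 27,459.3718 / 6,896.8912 = 3.98141 years.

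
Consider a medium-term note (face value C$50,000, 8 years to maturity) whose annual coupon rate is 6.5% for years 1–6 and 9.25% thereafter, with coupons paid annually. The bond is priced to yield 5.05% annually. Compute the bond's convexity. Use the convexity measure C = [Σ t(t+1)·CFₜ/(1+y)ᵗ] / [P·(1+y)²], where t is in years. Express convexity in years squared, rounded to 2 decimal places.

50.04

With y = 0.0505:
  t   CF        PV=CF/(1+0.0505)^t    t·PV        t(t+1)·PV
  1     3,250.00     3,093.7649     3,093.7649       6,187.5297
  2     3,250.00     2,945.0403     5,890.0807      17,670.2420
  3     3,250.00     2,803.4653     8,410.3960      33,641.5840
  4     3,250.00     2,668.6962    10,674.7847      53,373.9236
  5     3,250.00     2,540.4057    12,702.0285      76,212.1708
  6     3,250.00     2,418.2824    14,509.6946     101,567.8621
  7     4,625.00     3,275.9657    22,931.7596     183,454.0766
  8    54,625.00    36,831.8044   294,654.4355   2,651,889.9196
  Σ                 56,577.4249   372,866.9444   3,123,997.3085
P = 56,577.4249.
Convexity = Σ t(t+1)·PV / [P·(1+y)²] = 3,123,997.3085 / (56,577.4249 × 1.103550) = 50.03517.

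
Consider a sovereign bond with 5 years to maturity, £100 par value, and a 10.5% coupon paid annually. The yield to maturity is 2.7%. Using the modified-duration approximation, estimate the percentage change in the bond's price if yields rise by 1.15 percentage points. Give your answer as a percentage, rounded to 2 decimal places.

-4.78%

Periodic yield y = 0.027. Modified duration first:
  t   CF        PV=CF/(1+0.027)^t    t·PV
  1        10.50        10.2240        10.2240
  2        10.50         9.9552        19.9103
  3        10.50         9.6934        29.0803
  4        10.50         9.4386        37.7544
  5       110.50        96.7186       483.5931
  Σ                    136.0298       580.5621
P = 136.0298; D_Mac = 4.26790 yrs; D_mod = 4.26790/(1+0.027) = 4.15570 yrs.
ΔP/P ≈ -D_mod · Δy = -4.15570 × (+0.0115) = -0.047791 = -4.7791%.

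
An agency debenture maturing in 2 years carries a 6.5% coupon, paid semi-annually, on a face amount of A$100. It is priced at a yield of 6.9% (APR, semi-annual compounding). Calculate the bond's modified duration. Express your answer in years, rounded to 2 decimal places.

Periodic yield y = 0.0345. First find Macaulay duration:
  t   CF        PV=CF/(1+0.0345)^t    t·PV
  1         3.25         3.1416         3.1416
  2         3.25         3.0368         6.0737
  3         3.25         2.9356         8.8067
  4       103.25        90.1505       360.6020
  Σ                     99.2645       378.6239
P = 99.2645; Macaulay duration = 378.6239 / 99.2645 = 3.81429 half-year periods = 1.90715 years.
Modified duration = D_Mac / (1 + y) = 1.90715 / 1.0345 = 1.84354 years.

1.84 years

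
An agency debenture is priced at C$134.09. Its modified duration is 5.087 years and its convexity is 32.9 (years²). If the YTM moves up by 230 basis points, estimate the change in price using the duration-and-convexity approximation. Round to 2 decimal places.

Duration effect: -D_mod·Δy = -5.087 × (+0.023) = -0.117001
Convexity effect: ½·C·(Δy)² = 0.5 × 32.9 × (0.023)² = +0.00870205
ΔP/P ≈ -0.117001 + 0.00870205 = -0.10829895
ΔP ≈ 134.09 × (-0.10829895) = -14.5218062055.

-C$14.52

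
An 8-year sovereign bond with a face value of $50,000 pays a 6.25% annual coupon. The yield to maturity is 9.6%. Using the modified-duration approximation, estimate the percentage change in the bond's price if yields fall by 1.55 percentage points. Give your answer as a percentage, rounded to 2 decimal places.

Periodic yield y = 0.096. Modified duration first:
  t   CF        PV=CF/(1+0.096)^t    t·PV
  1     3,125.00     2,851.2774     2,851.2774
  2     3,125.00     2,601.5304     5,203.0609
  3     3,125.00     2,373.6592     7,120.9775
  4     3,125.00     2,165.7474     8,662.9897
  5     3,125.00     1,976.0469     9,880.2346
  6     3,125.00     1,802.9625    10,817.7751
  7     3,125.00     1,645.0388    11,515.2715
  8    53,125.00    25,516.1126   204,128.9007
  Σ                 40,932.3752   260,180.4874
P = 40,932.3752; D_Mac = 6.35635 yrs; D_mod = 6.35635/(1+0.096) = 5.79959 yrs.
ΔP/P ≈ -D_mod · Δy = -5.79959 × (-0.0155) = +0.089894 = +8.9894%.

+8.99%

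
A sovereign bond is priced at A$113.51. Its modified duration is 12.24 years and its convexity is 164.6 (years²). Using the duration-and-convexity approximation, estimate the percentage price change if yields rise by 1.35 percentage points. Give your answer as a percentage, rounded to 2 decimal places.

-15.02%

Duration effect: -D_mod·Δy = -12.24 × (+0.0135) = -0.165240
Convexity effect: ½·C·(Δy)² = 0.5 × 164.6 × (0.0135)² = +0.014999175
ΔP/P ≈ -0.165240 + 0.014999175 = -0.150240825
= -15.0240825%.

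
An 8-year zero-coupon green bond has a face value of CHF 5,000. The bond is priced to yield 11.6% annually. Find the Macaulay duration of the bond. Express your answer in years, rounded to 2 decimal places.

8.00 years

A zero-coupon bond has a single cash flow at maturity, so its Macaulay duration equals its maturity: 8 years.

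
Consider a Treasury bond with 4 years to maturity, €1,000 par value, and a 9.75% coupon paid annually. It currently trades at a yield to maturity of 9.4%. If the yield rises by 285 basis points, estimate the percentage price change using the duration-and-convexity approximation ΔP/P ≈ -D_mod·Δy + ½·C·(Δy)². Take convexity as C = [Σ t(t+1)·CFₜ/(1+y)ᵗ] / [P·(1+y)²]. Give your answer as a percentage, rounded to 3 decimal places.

With y = 0.094:
  t   CF        PV=CF/(1+0.094)^t    t·PV        t(t+1)·PV
  1        97.50        89.1225        89.1225         178.2450
  2        97.50        81.4648       162.9296         488.7888
  3        97.50        74.4651       223.3952         893.5809
  4     1,097.50       766.1878     3,064.7513      15,323.7563
  Σ                  1,011.2402     3,540.1986      16,884.3710
P = 1,011.2402; D_Mac = 3.50085 yrs; D_mod = 3.20004 yrs; C = 13.95070.
Duration effect: -3.20004 × (+0.0285) = -0.091201
Convexity effect: 0.5 × 13.95070 × (0.0285)² = +0.0056657
ΔP/P ≈ -0.091201 + 0.0056657 = -0.085536 = -8.5536%.

-8.554%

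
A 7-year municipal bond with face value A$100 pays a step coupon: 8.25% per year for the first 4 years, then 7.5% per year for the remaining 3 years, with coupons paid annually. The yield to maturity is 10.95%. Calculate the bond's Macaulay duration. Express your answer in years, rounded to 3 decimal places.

Periodic yield y = 0.1095. Discount each cash flow and weight by its year:
  t   CF        PV=CF/(1+0.1095)^t    t·PV
  1         8.25         7.4358         7.4358
  2         8.25         6.7019        13.4038
  3         8.25         6.0405        18.1215
  4         8.25         5.4443        21.7773
  5         7.50         4.4609        22.3046
  6         7.50         4.0207        24.1240
  7       107.50        51.9418       363.5929
  Σ                     86.0459       470.7599
Price P = Σ PV = 86.0459.
Macaulay duration = Σ(t·PV) / P = 470.7599 / 86.0459 = 5.47103 years.

5.471 years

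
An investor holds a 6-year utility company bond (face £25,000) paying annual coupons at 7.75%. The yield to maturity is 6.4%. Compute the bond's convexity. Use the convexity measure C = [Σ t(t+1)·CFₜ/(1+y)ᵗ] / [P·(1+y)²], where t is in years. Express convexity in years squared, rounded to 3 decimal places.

With y = 0.064:
  t   CF        PV=CF/(1+0.064)^t    t·PV        t(t+1)·PV
  1     1,937.50     1,820.9586     1,820.9586       3,641.9173
  2     1,937.50     1,711.4273     3,422.8546      10,268.5638
  3     1,937.50     1,608.4843     4,825.4529      19,301.8116
  4     1,937.50     1,511.7334     6,046.9335      30,234.6674
  5     1,937.50     1,420.8020     7,104.0102      42,624.0611
  6    26,937.50    18,565.5372   111,393.2231     779,752.5616
  Σ                 26,638.9428   134,613.4329     885,823.5828
P = 26,638.9428.
Convexity = Σ t(t+1)·PV / [P·(1+y)²] = 885,823.5828 / (26,638.9428 × 1.132096) = 29.37291.

29.373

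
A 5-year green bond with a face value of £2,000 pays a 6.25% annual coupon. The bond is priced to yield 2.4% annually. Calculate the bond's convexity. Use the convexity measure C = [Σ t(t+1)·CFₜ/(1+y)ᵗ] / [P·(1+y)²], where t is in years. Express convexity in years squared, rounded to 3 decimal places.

24.765

With y = 0.024:
  t   CF        PV=CF/(1+0.024)^t    t·PV        t(t+1)·PV
  1       125.00       122.0703       122.0703         244.1406
  2       125.00       119.2093       238.4186         715.2557
  3       125.00       116.4153       349.2460       1,396.9839
  4       125.00       113.6868       454.7474       2,273.7368
  5     2,125.00     1,887.3791     9,436.8957      56,621.3743
  Σ                  2,358.7609    10,601.3779      61,251.4912
P = 2,358.7609.
Convexity = Σ t(t+1)·PV / [P·(1+y)²] = 61,251.4912 / (2,358.7609 × 1.048576) = 24.76469.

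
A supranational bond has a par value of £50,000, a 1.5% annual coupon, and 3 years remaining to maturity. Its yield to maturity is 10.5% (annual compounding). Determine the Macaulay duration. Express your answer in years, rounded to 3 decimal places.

Periodic yield y = 0.105. Discount each cash flow and weight by its year:
  t   CF        PV=CF/(1+0.105)^t    t·PV
  1       750.00       678.7330       678.7330
  2       750.00       614.2380     1,228.4761
  3    50,750.00    37,613.9734   112,841.9201
  Σ                 38,906.9444   114,749.1292
Price P = Σ PV = 38,906.9444.
Macaulay duration = Σ(t·PV) / P = 114,749.1292 / 38,906.9444 = 2.94932 years.

2.949 years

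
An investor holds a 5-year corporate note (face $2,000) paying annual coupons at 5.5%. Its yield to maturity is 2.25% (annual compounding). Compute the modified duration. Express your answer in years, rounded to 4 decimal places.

Periodic yield y = 0.0225. First find Macaulay duration:
  t   CF        PV=CF/(1+0.0225)^t    t·PV
  1       110.00       107.5795       107.5795
  2       110.00       105.2122       210.4244
  3       110.00       102.8970       308.6910
  4       110.00       100.6328       402.5311
  5     2,110.00     1,887.8430     9,439.2150
  Σ                  2,304.1644    10,468.4409
P = 2,304.1644; Macaulay duration = 10,468.4409 / 2,304.1644 = 4.54327 years.
Modified duration = D_Mac / (1 + y) = 4.54327 / 1.0225 = 4.44330 years.

4.4433 years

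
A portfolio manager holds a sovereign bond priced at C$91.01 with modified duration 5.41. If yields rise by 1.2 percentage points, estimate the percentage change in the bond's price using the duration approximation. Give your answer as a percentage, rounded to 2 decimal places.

Duration approximation: ΔP/P ≈ -D_mod · Δy = -5.41 × (+0.012) = -0.064920.
As a percentage: -6.4920%.

-6.49%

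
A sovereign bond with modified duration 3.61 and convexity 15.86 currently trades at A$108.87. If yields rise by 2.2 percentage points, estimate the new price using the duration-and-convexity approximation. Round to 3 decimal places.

A$100.641

Duration effect: -D_mod·Δy = -3.61 × (+0.022) = -0.079420
Convexity effect: ½·C·(Δy)² = 0.5 × 15.86 × (0.022)² = +0.00383812
ΔP/P ≈ -0.079420 + 0.00383812 = -0.07558188
New price ≈ 108.87 × (1 - 0.07558188) = 100.6414007244.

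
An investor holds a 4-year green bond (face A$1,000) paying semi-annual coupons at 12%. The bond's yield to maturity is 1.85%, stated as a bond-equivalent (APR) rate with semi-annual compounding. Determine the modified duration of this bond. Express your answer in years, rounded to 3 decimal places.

3.381 years

Periodic yield y = 0.00925. First find Macaulay duration:
  t   CF        PV=CF/(1+0.00925)^t    t·PV
  1        60.00        59.4501        59.4501
  2        60.00        58.9052       117.8104
  3        60.00        58.3653       175.0960
  4        60.00        57.8304       231.3216
  5        60.00        57.3004       286.5019
  6        60.00        56.7752       340.6512
  7        60.00        56.2548       393.7839
  8     1,060.00       984.7269     7,877.8152
  Σ                  1,389.6084     9,482.4303
P = 1,389.6084; Macaulay duration = 9,482.4303 / 1,389.6084 = 6.82381 half-year periods = 3.41191 years.
Modified duration = D_Mac / (1 + y) = 3.41191 / 1.00925 = 3.38064 years.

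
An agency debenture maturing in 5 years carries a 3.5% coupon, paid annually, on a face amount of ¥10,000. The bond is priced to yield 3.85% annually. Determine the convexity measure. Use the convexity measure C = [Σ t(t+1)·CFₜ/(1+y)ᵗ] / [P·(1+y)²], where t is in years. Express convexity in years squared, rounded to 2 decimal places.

25.38

With y = 0.0385:
  t   CF        PV=CF/(1+0.0385)^t    t·PV        t(t+1)·PV
  1       350.00       337.0246       337.0246         674.0491
  2       350.00       324.5301       649.0603       1,947.1809
  3       350.00       312.4989       937.4968       3,749.9872
  4       350.00       300.9138     1,203.6550       6,018.2751
  5    10,350.00     8,568.5601    42,842.8003     257,056.8019
  Σ                  9,843.5275    45,970.0370     269,446.2942
P = 9,843.5275.
Convexity = Σ t(t+1)·PV / [P·(1+y)²] = 269,446.2942 / (9,843.5275 × 1.078482) = 25.38098.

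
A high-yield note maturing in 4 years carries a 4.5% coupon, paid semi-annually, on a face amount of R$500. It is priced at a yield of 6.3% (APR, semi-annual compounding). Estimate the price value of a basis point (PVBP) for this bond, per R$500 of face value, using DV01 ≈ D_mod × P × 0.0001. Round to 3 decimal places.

R$0.168

Periodic yield y = 0.0315.
  t   CF        PV=CF/(1+0.0315)^t    t·PV
  1        11.25        10.9064        10.9064
  2        11.25        10.5734        21.1468
  3        11.25        10.2505        30.7515
  4        11.25         9.9375        39.7499
  5        11.25         9.6340        48.1700
  6        11.25         9.3398        56.0387
  7        11.25         9.0546        63.3820
  8       511.25       398.9142     3,191.3134
  Σ                    468.6103     3,461.4586
P = 468.6103; D_Mac = 7.38665 half-year periods = 3.69332 yrs; D_mod = 3.58054 yrs.
DV01 ≈ 3.58054 × 468.6103 × 0.0001 = 0.167788.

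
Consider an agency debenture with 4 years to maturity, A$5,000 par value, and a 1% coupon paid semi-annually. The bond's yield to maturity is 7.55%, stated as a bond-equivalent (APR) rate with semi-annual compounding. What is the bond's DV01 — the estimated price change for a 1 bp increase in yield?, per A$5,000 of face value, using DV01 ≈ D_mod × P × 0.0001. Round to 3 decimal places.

A$1.468

Periodic yield y = 0.03775.
  t   CF        PV=CF/(1+0.03775)^t    t·PV
  1        25.00        24.0906        24.0906
  2        25.00        23.2142        46.4285
  3        25.00        22.3698        67.1094
  4        25.00        21.5560        86.2242
  5        25.00        20.7719       103.8595
  6        25.00        20.0163       120.0977
  7        25.00        19.2882       135.0171
  8     5,025.00     3,735.8904    29,887.1234
  Σ                  3,887.1974    30,469.9504
P = 3,887.1974; D_Mac = 7.83854 half-year periods = 3.91927 yrs; D_mod = 3.77670 yrs.
DV01 ≈ 3.77670 × 3,887.1974 × 0.0001 = 1.468078.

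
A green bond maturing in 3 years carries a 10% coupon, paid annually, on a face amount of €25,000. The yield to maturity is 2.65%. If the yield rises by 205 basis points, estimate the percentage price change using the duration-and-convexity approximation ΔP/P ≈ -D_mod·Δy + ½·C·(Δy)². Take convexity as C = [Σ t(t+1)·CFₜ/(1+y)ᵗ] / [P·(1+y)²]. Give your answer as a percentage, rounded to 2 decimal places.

With y = 0.0265:
  t   CF        PV=CF/(1+0.0265)^t    t·PV        t(t+1)·PV
  1     2,500.00     2,435.4603     2,435.4603       4,870.9206
  2     2,500.00     2,372.5868     4,745.1735      14,235.5205
  3    27,500.00    25,424.6997    76,274.0992     305,096.3969
  Σ                 30,232.7468    83,454.7330     324,202.8380
P = 30,232.7468; D_Mac = 2.76041 yrs; D_mod = 2.68915 yrs; C = 10.17704.
Duration effect: -2.68915 × (+0.0205) = -0.055127
Convexity effect: 0.5 × 10.17704 × (0.0205)² = +0.0021384
ΔP/P ≈ -0.055127 + 0.0021384 = -0.052989 = -5.2989%.

-5.30%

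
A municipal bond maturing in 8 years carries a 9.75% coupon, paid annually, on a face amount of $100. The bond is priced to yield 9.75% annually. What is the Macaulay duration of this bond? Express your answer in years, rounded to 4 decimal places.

Periodic yield y = 0.0975. Discount each cash flow and weight by its year:
  t   CF        PV=CF/(1+0.0975)^t    t·PV
  1         9.75         8.8838         8.8838
  2         9.75         8.0946        16.1892
  3         9.75         7.3755        22.1265
  4         9.75         6.7203        26.8811
  5         9.75         6.1232        30.6162
  6         9.75         5.5793        33.4756
  7         9.75         5.0836        35.5853
  8       109.75        52.1397       417.1174
  Σ                    100.0000       590.8752
Price P = Σ PV = 100.0000.
Macaulay duration = Σ(t·PV) / P = 590.8752 / 100.0000 = 5.90875 years.

5.9088 years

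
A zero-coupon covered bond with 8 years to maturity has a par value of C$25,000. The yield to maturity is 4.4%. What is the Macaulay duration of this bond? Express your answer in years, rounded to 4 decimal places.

A zero-coupon bond has a single cash flow at maturity, so its Macaulay duration equals its maturity: 8 years.

8.0000 years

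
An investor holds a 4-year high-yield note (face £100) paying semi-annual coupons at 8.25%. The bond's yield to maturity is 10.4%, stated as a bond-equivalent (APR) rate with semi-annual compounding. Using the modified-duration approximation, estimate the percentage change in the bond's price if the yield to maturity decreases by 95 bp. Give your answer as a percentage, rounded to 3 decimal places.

+3.129%

Periodic yield y = 0.052. Modified duration first:
  t   CF        PV=CF/(1+0.052)^t    t·PV
  1        4.125         3.9211         3.9211
  2        4.125         3.7273         7.4546
  3        4.125         3.5430        10.6291
  4        4.125         3.3679        13.4717
  5        4.125         3.2014        16.0072
  6        4.125         3.0432        18.2592
  7        4.125         2.8928        20.2494
  8      104.125        69.4111       555.2890
  Σ                     93.1079       645.2812
P = 93.1079; D_Mac = 6.93047 half-year periods = 3.46523 yrs; D_mod = 3.46523/(1+0.052) = 3.29395 yrs.
ΔP/P ≈ -D_mod · Δy = -3.29395 × (-0.0095) = +0.031293 = +3.1293%.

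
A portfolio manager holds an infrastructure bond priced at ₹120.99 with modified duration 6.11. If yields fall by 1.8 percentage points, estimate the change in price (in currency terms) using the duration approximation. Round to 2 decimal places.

Duration approximation: ΔP/P ≈ -D_mod · Δy = -6.11 × (-0.018) = +0.109980.
ΔP ≈ 120.99 × (+0.109980) = +13.3064802.

+₹13.31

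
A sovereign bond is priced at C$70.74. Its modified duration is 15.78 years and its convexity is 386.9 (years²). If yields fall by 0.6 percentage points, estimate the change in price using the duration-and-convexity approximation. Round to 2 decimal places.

Duration effect: -D_mod·Δy = -15.78 × (-0.006) = +0.094680
Convexity effect: ½·C·(Δy)² = 0.5 × 386.9 × (-0.006)² = +0.0069642
ΔP/P ≈ +0.094680 + 0.0069642 = +0.1016442
ΔP ≈ 70.74 × (+0.1016442) = +7.190310708.

+C$7.19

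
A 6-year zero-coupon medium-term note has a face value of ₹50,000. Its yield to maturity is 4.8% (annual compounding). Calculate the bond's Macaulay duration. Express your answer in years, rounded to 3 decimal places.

6.000 years

A zero-coupon bond has a single cash flow at maturity, so its Macaulay duration equals its maturity: 6 years.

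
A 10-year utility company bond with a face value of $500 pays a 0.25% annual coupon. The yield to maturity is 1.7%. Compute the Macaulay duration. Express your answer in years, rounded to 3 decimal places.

9.878 years

Periodic yield y = 0.017. Discount each cash flow and weight by its year:
  t   CF        PV=CF/(1+0.017)^t    t·PV
  1         1.25         1.2291         1.2291
  2         1.25         1.2086         2.4171
  3         1.25         1.1884         3.5651
  4         1.25         1.1685         4.6740
  5         1.25         1.1490         5.7448
  6         1.25         1.1298         6.7785
  7         1.25         1.1109         7.7761
  8         1.25         1.0923         8.7384
  9         1.25         1.0740         9.6664
  10      501.25       423.4917     4,234.9165
  Σ                    433.8421     4,285.5060
Price P = Σ PV = 433.8421.
Macaulay duration = Σ(t·PV) / P = 4,285.5060 / 433.8421 = 9.87803 years.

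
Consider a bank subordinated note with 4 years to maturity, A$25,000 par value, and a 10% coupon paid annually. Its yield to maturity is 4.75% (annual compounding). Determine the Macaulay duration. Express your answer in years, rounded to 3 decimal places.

3.532 years

Periodic yield y = 0.0475. Discount each cash flow and weight by its year:
  t   CF        PV=CF/(1+0.0475)^t    t·PV
  1     2,500.00     2,386.6348     2,386.6348
  2     2,500.00     2,278.4104     4,556.8207
  3     2,500.00     2,175.0934     6,525.2802
  4    27,500.00    22,841.0764    91,364.3058
  Σ                 29,681.2151   104,833.0416
Price P = Σ PV = 29,681.2151.
Macaulay duration = Σ(t·PV) / P = 104,833.0416 / 29,681.2151 = 3.53197 years.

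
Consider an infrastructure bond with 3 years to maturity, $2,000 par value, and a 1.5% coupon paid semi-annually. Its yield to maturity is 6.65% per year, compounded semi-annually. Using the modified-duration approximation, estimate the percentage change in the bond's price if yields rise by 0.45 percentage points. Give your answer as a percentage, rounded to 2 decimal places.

-1.28%

Periodic yield y = 0.03325. Modified duration first:
  t   CF        PV=CF/(1+0.03325)^t    t·PV
  1        15.00        14.5173        14.5173
  2        15.00        14.0501        28.1003
  3        15.00        13.5980        40.7940
  4        15.00        13.1604        52.6417
  5        15.00        12.7369        63.6846
  6     2,015.00     1,655.9323     9,935.5936
  Σ                  1,723.9950    10,135.3313
P = 1,723.9950; D_Mac = 5.87898 half-year periods = 2.93949 yrs; D_mod = 2.93949/(1+0.03325) = 2.84490 yrs.
ΔP/P ≈ -D_mod · Δy = -2.84490 × (+0.0045) = -0.012802 = -1.2802%.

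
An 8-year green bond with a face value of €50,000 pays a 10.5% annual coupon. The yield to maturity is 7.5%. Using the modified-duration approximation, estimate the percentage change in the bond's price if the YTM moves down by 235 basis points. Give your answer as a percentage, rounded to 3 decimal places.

+13.054%

Periodic yield y = 0.075. Modified duration first:
  t   CF        PV=CF/(1+0.075)^t    t·PV
  1     5,250.00     4,883.7209     4,883.7209
  2     5,250.00     4,542.9962     9,085.9924
  3     5,250.00     4,226.0430    12,678.1290
  4     5,250.00     3,931.2028    15,724.8111
  5     5,250.00     3,656.9328    18,284.6641
  6     5,250.00     3,401.7980    20,410.7878
  7     5,250.00     3,164.4632    22,151.2426
  8    55,250.00    30,978.7984   247,830.3872
  Σ                 58,785.9553   351,049.7352
P = 58,785.9553; D_Mac = 5.97166 yrs; D_mod = 5.97166/(1+0.075) = 5.55503 yrs.
ΔP/P ≈ -D_mod · Δy = -5.55503 × (-0.0235) = +0.130543 = +13.0543%.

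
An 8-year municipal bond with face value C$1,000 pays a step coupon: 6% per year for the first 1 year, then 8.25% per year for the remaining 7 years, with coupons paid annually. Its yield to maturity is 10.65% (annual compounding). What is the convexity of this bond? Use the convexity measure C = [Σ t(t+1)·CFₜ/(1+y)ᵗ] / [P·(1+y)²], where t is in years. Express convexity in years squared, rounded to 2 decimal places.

With y = 0.1065:
  t   CF        PV=CF/(1+0.1065)^t    t·PV        t(t+1)·PV
  1        60.00        54.2250        54.2250         108.4501
  2        82.50        67.3831       134.7662         404.2987
  3        82.50        60.8975       182.6926         730.7704
  4        82.50        55.0362       220.1447       1,100.7236
  5        82.50        49.7390       248.6949       1,492.1693
  6        82.50        44.9516       269.7098       1,887.9684
  7        82.50        40.6251       284.3754       2,275.0034
  8     1,082.50       481.7443     3,853.9542      34,685.5875
  Σ                    854.6018     5,248.5628      42,684.9715
P = 854.6018.
Convexity = Σ t(t+1)·PV / [P·(1+y)²] = 42,684.9715 / (854.6018 × 1.224342) = 40.79513.

40.80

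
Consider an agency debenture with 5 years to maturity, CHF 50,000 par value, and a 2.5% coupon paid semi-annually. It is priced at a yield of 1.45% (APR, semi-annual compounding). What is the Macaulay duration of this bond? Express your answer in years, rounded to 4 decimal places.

4.7392 years

Periodic yield y = 0.00725. Discount each cash flow and weight by its period:
  t   CF        PV=CF/(1+0.00725)^t    t·PV
  1       625.00       620.5014       620.5014
  2       625.00       616.0351     1,232.0702
  3       625.00       611.6010     1,834.8030
  4       625.00       607.1988     2,428.7952
  5       625.00       602.8283     3,014.1415
  6       625.00       598.4893     3,590.9356
  7       625.00       594.1814     4,159.2701
  8       625.00       589.9046     4,719.2371
  9       625.00       585.6586     5,270.9275
  10   50,625.00    47,096.8950   470,968.9496
  Σ                 52,523.2935   497,839.6313
Price P = Σ PV = 52,523.2935.
Macaulay duration = Σ(t·PV) / P = 497,839.6313 / 52,523.2935 = 9.47845 half-year periods.
In years: 9.47845 / 2 = 4.73923 years.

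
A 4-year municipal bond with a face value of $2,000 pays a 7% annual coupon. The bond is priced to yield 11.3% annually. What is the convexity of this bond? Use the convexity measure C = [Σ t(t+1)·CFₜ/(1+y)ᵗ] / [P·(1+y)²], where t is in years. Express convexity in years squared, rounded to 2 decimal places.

With y = 0.113:
  t   CF        PV=CF/(1+0.113)^t    t·PV        t(t+1)·PV
  1       140.00       125.7862       125.7862         251.5723
  2       140.00       113.0154       226.0308         678.0925
  3       140.00       101.5413       304.6238       1,218.4951
  4     2,140.00     1,394.5469     5,578.1875      27,890.9374
  Σ                  1,734.8897     6,234.6283      30,039.0974
P = 1,734.8897.
Convexity = Σ t(t+1)·PV / [P·(1+y)²] = 30,039.0974 / (1,734.8897 × 1.238769) = 13.97734.

13.98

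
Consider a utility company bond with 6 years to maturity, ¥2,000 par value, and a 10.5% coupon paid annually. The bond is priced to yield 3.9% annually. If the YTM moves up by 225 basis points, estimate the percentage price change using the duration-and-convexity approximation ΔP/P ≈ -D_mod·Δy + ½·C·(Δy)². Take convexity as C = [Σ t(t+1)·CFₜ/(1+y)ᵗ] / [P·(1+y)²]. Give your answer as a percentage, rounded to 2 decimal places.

-9.92%

With y = 0.039:
  t   CF        PV=CF/(1+0.039)^t    t·PV        t(t+1)·PV
  1       210.00       202.1174       202.1174         404.2348
  2       210.00       194.5307       389.0614       1,167.1843
  3       210.00       187.2288       561.6864       2,246.7456
  4       210.00       180.2010       720.8038       3,604.0192
  5       210.00       173.4369       867.1846       5,203.1077
  6     2,210.00     1,756.7056    10,540.2337      73,781.6356
  Σ                  2,694.2204    13,281.0874      86,406.9273
P = 2,694.2204; D_Mac = 4.92947 yrs; D_mod = 4.74444 yrs; C = 29.70875.
Duration effect: -4.74444 × (+0.0225) = -0.106750
Convexity effect: 0.5 × 29.70875 × (0.0225)² = +0.0075200
ΔP/P ≈ -0.106750 + 0.0075200 = -0.099230 = -9.9230%.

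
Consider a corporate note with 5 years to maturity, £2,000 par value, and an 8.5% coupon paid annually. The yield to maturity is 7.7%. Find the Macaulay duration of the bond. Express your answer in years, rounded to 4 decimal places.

Periodic yield y = 0.077. Discount each cash flow and weight by its year:
  t   CF        PV=CF/(1+0.077)^t    t·PV
  1       170.00       157.8459       157.8459
  2       170.00       146.5607       293.1214
  3       170.00       136.0824       408.2471
  4       170.00       126.3532       505.4126
  5     2,170.00     1,497.5496     7,487.7480
  Σ                  2,064.3917     8,852.3750
Price P = Σ PV = 2,064.3917.
Macaulay duration = Σ(t·PV) / P = 8,852.3750 / 2,064.3917 = 4.28813 years.

4.2881 years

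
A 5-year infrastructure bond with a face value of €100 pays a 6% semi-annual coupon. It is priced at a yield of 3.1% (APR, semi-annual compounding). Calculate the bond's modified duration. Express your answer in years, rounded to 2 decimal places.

4.37 years

Periodic yield y = 0.0155. First find Macaulay duration:
  t   CF        PV=CF/(1+0.0155)^t    t·PV
  1         3.00         2.9542         2.9542
  2         3.00         2.9091         5.8182
  3         3.00         2.8647         8.5941
  4         3.00         2.8210        11.2840
  5         3.00         2.7779        13.8897
  6         3.00         2.7355        16.4132
  7         3.00         2.6938        18.8564
  8         3.00         2.6527        21.2213
  9         3.00         2.6122        23.5096
  10      103.00        88.3157       883.1571
  Σ                    113.3368     1,005.6978
P = 113.3368; Macaulay duration = 1,005.6978 / 113.3368 = 8.87353 half-year periods = 4.43677 years.
Modified duration = D_Mac / (1 + y) = 4.43677 / 1.0155 = 4.36905 years.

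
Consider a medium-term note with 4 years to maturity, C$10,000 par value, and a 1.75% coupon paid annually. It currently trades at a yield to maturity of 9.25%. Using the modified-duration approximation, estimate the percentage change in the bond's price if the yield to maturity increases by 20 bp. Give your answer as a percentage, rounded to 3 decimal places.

Periodic yield y = 0.0925. Modified duration first:
  t   CF        PV=CF/(1+0.0925)^t    t·PV
  1       175.00       160.1831       160.1831
  2       175.00       146.6207       293.2413
  3       175.00       134.2065       402.6196
  4    10,175.00     7,142.4735    28,569.8938
  Σ                  7,583.4837    29,425.9379
P = 7,583.4837; D_Mac = 3.88027 yrs; D_mod = 3.88027/(1+0.0925) = 3.55173 yrs.
ΔP/P ≈ -D_mod · Δy = -3.55173 × (+0.002) = -0.007103 = -0.7103%.

-0.710%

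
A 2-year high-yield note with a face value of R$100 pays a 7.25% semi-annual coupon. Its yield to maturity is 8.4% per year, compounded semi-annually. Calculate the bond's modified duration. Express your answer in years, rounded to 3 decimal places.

1.820 years

Periodic yield y = 0.042. First find Macaulay duration:
  t   CF        PV=CF/(1+0.042)^t    t·PV
  1        3.625         3.4789         3.4789
  2        3.625         3.3387         6.6773
  3        3.625         3.2041         9.6123
  4      103.625        87.9010       351.6039
  Σ                     97.9226       371.3724
P = 97.9226; Macaulay duration = 371.3724 / 97.9226 = 3.79251 half-year periods = 1.89625 years.
Modified duration = D_Mac / (1 + y) = 1.89625 / 1.042 = 1.81982 years.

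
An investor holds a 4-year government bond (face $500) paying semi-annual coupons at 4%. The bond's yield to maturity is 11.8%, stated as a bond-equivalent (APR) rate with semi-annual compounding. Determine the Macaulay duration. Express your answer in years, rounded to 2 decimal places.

3.69 years

Periodic yield y = 0.059. Discount each cash flow and weight by its period:
  t   CF        PV=CF/(1+0.059)^t    t·PV
  1        10.00         9.4429         9.4429
  2        10.00         8.9168        17.8336
  3        10.00         8.4200        25.2600
  4        10.00         7.9509        31.8036
  5        10.00         7.5079        37.5396
  6        10.00         7.0896        42.5378
  7        10.00         6.6947        46.8626
  8       510.00       322.4055     2,579.2443
  Σ                    378.4283     2,790.5244
Price P = Σ PV = 378.4283.
Macaulay duration = Σ(t·PV) / P = 2,790.5244 / 378.4283 = 7.37398 half-year periods.
In years: 7.37398 / 2 = 3.68699 years.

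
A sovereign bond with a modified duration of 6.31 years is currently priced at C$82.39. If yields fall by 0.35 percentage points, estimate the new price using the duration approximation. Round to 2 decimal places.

Duration approximation: ΔP/P ≈ -D_mod · Δy = -6.31 × (-0.0035) = +0.022085.
New price ≈ 82.39 × (1 + 0.022085) = 84.20958315.

C$84.21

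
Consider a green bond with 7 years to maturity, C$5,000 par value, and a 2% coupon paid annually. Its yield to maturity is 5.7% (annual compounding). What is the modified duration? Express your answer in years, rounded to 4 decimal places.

Periodic yield y = 0.057. First find Macaulay duration:
  t   CF        PV=CF/(1+0.057)^t    t·PV
  1       100.00        94.6074        94.6074
  2       100.00        89.5056       179.0111
  3       100.00        84.6789       254.0366
  4       100.00        80.1125       320.4498
  5       100.00        75.7923       378.9615
  6       100.00        71.7051       430.2306
  7     5,100.00     3,459.7544    24,218.2805
  Σ                  3,956.1560    25,875.5775
P = 3,956.1560; Macaulay duration = 25,875.5775 / 3,956.1560 = 6.54059 years.
Modified duration = D_Mac / (1 + y) = 6.54059 / 1.057 = 6.18788 years.

6.1879 years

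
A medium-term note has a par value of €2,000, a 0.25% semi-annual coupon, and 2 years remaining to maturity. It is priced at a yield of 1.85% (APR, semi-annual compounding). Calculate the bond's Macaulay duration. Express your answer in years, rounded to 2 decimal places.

Periodic yield y = 0.00925. Discount each cash flow and weight by its period:
  t   CF        PV=CF/(1+0.00925)^t    t·PV
  1         2.50         2.4771         2.4771
  2         2.50         2.4544         4.9088
  3         2.50         2.4319         7.2957
  4     2,002.50     1,930.0897     7,720.3588
  Σ                  1,937.4531     7,735.0403
Price P = Σ PV = 1,937.4531.
Macaulay duration = Σ(t·PV) / P = 7,735.0403 / 1,937.4531 = 3.99238 half-year periods.
In years: 3.99238 / 2 = 1.99619 years.

2.00 years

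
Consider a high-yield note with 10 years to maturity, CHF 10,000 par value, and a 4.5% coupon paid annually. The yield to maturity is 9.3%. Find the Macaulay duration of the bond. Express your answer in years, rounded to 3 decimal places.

Periodic yield y = 0.093. Discount each cash flow and weight by its year:
  t   CF        PV=CF/(1+0.093)^t    t·PV
  1       450.00       411.7109       411.7109
  2       450.00       376.6797       753.3594
  3       450.00       344.6292     1,033.8875
  4       450.00       315.3057     1,261.2229
  5       450.00       288.4773     1,442.3867
  6       450.00       263.9317     1,583.5902
  7       450.00       241.4746     1,690.3219
  8       450.00       220.9282     1,767.4259
  9       450.00       202.1301     1,819.1712
  10   10,450.00     4,294.5204    42,945.2041
  Σ                  6,959.7878    54,708.2805
Price P = Σ PV = 6,959.7878.
Macaulay duration = Σ(t·PV) / P = 54,708.2805 / 6,959.7878 = 7.86062 years.

7.861 years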